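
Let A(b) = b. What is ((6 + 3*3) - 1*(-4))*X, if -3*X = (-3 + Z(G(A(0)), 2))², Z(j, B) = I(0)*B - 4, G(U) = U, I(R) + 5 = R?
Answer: -5491/3 ≈ -1830.3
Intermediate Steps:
I(R) = -5 + R
Z(j, B) = -4 - 5*B (Z(j, B) = (-5 + 0)*B - 4 = -5*B - 4 = -4 - 5*B)
X = -289/3 (X = -(-3 + (-4 - 5*2))²/3 = -(-3 + (-4 - 10))²/3 = -(-3 - 14)²/3 = -⅓*(-17)² = -⅓*289 = -289/3 ≈ -96.333)
((6 + 3*3) - 1*(-4))*X = ((6 + 3*3) - 1*(-4))*(-289/3) = ((6 + 9) + 4)*(-289/3) = (15 + 4)*(-289/3) = 19*(-289/3) = -5491/3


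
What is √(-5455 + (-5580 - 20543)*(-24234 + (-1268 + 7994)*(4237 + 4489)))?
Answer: I*√1532553919021 ≈ 1.238e+6*I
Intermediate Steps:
√(-5455 + (-5580 - 20543)*(-24234 + (-1268 + 7994)*(4237 + 4489))) = √(-5455 - 26123*(-24234 + 6726*8726)) = √(-5455 - 26123*(-24234 + 58691076)) = √(-5455 - 26123*58666842) = √(-5455 - 1532553913566) = √(-1532553919021) = I*√1532553919021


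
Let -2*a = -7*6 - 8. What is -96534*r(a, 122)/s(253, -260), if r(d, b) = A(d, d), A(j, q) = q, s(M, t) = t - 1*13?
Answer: 804450/91 ≈ 8840.1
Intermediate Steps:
s(M, t) = -13 + t (s(M, t) = t - 13 = -13 + t)
a = 25 (a = -(-7*6 - 8)/2 = -(-42 - 8)/2 = -½*(-50) = 25)
r(d, b) = d
-96534*r(a, 122)/s(253, -260) = -96534*25/(-13 - 260) = -96534/((-273*1/25)) = -96534/(-273/25) = -96534*(-25/273) = 804450/91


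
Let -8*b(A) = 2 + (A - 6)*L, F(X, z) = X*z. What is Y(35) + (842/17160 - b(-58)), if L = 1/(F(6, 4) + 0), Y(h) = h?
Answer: 50001/1430 ≈ 34.966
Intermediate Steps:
L = 1/24 (L = 1/(6*4 + 0) = 1/(24 + 0) = 1/24 ≈ 0.041667)
b(A) = -7/32 - A/192 (b(A) = -(2 + (A - 6)*(1/24))/8 = -(2 + (-6 + A)*(1/24))/8 = -(2 + (-¼ + A/24))/8 = -(7/4 + A/24)/8 = -7/32 - A/192)
Y(35) + (842/17160 - b(-58)) = 35 + (842/17160 - (-7/32 - 1/192*(-58))) = 35 + (842*(1/17160) - (-7/32 + 29/96)) = 35 + (421/8580 - 1*1/12) = 35 + (421/8580 - 1/12) = 35 - 49/1430 = 50001/1430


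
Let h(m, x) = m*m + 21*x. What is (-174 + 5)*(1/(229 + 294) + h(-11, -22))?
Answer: 30139798/523 ≈ 57629.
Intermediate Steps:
h(m, x) = m² + 21*x
(-174 + 5)*(1/(229 + 294) + h(-11, -22)) = (-174 + 5)*(1/(229 + 294) + ((-11)² + 21*(-22))) = -169*(1/523 + (121 - 462)) = -169*(1/523 - 341) = -169*(-178342/523) = 30139798/523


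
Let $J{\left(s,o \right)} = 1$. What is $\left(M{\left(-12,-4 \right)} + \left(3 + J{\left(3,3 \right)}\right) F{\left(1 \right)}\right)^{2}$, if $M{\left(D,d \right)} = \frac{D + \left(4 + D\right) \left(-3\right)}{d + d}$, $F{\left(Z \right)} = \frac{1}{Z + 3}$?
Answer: $\frac{1}{4} \approx 0.25$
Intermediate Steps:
$F{\left(Z \right)} = \frac{1}{3 + Z}$
$M{\left(D,d \right)} = \frac{-12 - 2 D}{2 d}$ ($M{\left(D,d \right)} = \frac{D - \left(12 + 3 D\right)}{2 d} = \left(-12 - 2 D\right) \frac{1}{2 d} = \frac{-12 - 2 D}{2 d}$)
$\left(M{\left(-12,-4 \right)} + \left(3 + J{\left(3,3 \right)}\right) F{\left(1 \right)}\right)^{2} = \left(\frac{-6 - -12}{-4} + \frac{3 + 1}{3 + 1}\right)^{2} = \left(- \frac{-6 + 12}{4} + \frac{4}{4}\right)^{2} = \left(\left(- \frac{1}{4}\right) 6 + 4 \cdot \frac{1}{4}\right)^{2} = \left(- \frac{3}{2} + 1\right)^{2} = \left(- \frac{1}{2}\right)^{2} = \frac{1}{4}$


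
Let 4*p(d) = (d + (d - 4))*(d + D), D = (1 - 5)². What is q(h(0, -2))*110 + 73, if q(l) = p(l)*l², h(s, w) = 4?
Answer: 35273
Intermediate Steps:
D = 16 (D = (-4)² = 16)
p(d) = (-4 + 2*d)*(16 + d)/4 (p(d) = ((d + (d - 4))*(d + 16))/4 = ((d + (-4 + d))*(16 + d))/4 = ((-4 + 2*d)*(16 + d))/4 = (-4 + 2*d)*(16 + d)/4)
q(l) = l²*(-16 + l²/2 + 7*l) (q(l) = (-16 + l²/2 + 7*l)*l² = l²*(-16 + l²/2 + 7*l))
q(h(0, -2))*110 + 73 = ((½)*4²*(-32 + 4² + 14*4))*110 + 73 = ((½)*16*(-32 + 16 + 56))*110 + 73 = ((½)*16*40)*110 + 73 = 320*110 + 73 = 35200 + 73 = 35273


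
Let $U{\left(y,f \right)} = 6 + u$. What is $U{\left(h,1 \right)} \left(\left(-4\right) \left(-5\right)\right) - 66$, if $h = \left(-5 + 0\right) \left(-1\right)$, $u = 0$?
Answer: $54$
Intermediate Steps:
$h = 5$ ($h = \left(-5\right) \left(-1\right) = 5$)
$U{\left(y,f \right)} = 6$ ($U{\left(y,f \right)} = 6 + 0 = 6$)
$U{\left(h,1 \right)} \left(\left(-4\right) \left(-5\right)\right) - 66 = 6 \left(\left(-4\right) \left(-5\right)\right) - 66 = 6 \cdot 20 - 66 = 120 - 66 = 54$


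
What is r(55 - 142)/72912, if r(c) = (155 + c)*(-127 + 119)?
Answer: -34/4557 ≈ -0.0074610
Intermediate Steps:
r(c) = -1240 - 8*c (r(c) = (155 + c)*(-8) = -1240 - 8*c)
r(55 - 142)/72912 = (-1240 - 8*(55 - 142))/72912 = (-1240 - 8*(-87))*(1/72912) = (-1240 + 696)*(1/72912) = -544*1/72912 = -34/4557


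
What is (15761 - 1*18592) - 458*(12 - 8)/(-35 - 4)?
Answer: -108577/39 ≈ -2784.0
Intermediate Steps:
(15761 - 1*18592) - 458*(12 - 8)/(-35 - 4) = (15761 - 18592) - 458*4/(-39) = -2831 - 458*4*(-1/39) = -2831 - 458*(-4)/39 = -2831 - 1*(-1832/39) = -2831 + 1832/39 = -108577/39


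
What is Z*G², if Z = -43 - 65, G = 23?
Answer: -57132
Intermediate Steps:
Z = -108
Z*G² = -108*23² = -108*529 = -57132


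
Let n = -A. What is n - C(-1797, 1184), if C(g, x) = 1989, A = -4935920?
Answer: 4933931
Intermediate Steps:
n = 4935920 (n = -1*(-4935920) = 4935920)
n - C(-1797, 1184) = 4935920 - 1*1989 = 4935920 - 1989 = 4933931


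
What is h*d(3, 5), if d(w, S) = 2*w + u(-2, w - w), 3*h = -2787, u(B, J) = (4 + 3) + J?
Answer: -12077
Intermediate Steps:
u(B, J) = 7 + J
h = -929 (h = (⅓)*(-2787) = -929)
d(w, S) = 7 + 2*w (d(w, S) = 2*w + (7 + (w - w)) = 2*w + (7 + 0) = 2*w + 7 = 7 + 2*w)
h*d(3, 5) = -929*(7 + 2*3) = -929*(7 + 6) = -929*13 = -12077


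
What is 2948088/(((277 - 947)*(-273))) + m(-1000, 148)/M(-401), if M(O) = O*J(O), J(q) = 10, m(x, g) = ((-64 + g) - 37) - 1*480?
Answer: 30515469/1880690 ≈ 16.226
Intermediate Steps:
m(x, g) = -581 + g (m(x, g) = (-101 + g) - 480 = -581 + g)
M(O) = 10*O (M(O) = O*10 = 10*O)
2948088/(((277 - 947)*(-273))) + m(-1000, 148)/M(-401) = 2948088/(((277 - 947)*(-273))) + (-581 + 148)/((10*(-401))) = 2948088/((-670*(-273))) - 433/(-4010) = 2948088/182910 - 433*(-1/4010) = 2948088*(1/182910) + 433/4010 = 37796/2345 + 433/4010 = 30515469/1880690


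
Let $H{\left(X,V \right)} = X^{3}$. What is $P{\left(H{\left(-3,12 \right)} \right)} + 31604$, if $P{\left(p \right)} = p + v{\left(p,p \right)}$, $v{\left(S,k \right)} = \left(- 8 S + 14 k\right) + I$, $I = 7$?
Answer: $31422$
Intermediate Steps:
$v{\left(S,k \right)} = 7 - 8 S + 14 k$ ($v{\left(S,k \right)} = \left(- 8 S + 14 k\right) + 7 = 7 - 8 S + 14 k$)
$P{\left(p \right)} = 7 + 7 p$ ($P{\left(p \right)} = p + \left(7 - 8 p + 14 p\right) = p + \left(7 + 6 p\right) = 7 + 7 p$)
$P{\left(H{\left(-3,12 \right)} \right)} + 31604 = \left(7 + 7 \left(-3\right)^{3}\right) + 31604 = \left(7 + 7 \left(-27\right)\right) + 31604 = \left(7 - 189\right) + 31604 = -182 + 31604 = 31422$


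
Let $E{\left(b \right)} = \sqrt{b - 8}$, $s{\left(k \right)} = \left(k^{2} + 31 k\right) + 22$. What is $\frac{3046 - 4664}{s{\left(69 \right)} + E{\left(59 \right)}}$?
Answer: $- \frac{11199796}{47914033} + \frac{1618 \sqrt{51}}{47914033} \approx -0.23351$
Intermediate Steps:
$s{\left(k \right)} = 22 + k^{2} + 31 k$
$E{\left(b \right)} = \sqrt{-8 + b}$
$\frac{3046 - 4664}{s{\left(69 \right)} + E{\left(59 \right)}} = \frac{3046 - 4664}{\left(22 + 69^{2} + 31 \cdot 69\right) + \sqrt{-8 + 59}} = - \frac{1618}{\left(22 + 4761 + 2139\right) + \sqrt{51}} = - \frac{1618}{6922 + \sqrt{51}}$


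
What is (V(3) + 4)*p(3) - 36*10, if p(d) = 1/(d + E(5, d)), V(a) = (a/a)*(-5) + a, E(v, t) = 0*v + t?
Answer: -1079/3 ≈ -359.67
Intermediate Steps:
E(v, t) = t (E(v, t) = 0 + t = t)
V(a) = -5 + a (V(a) = 1*(-5) + a = -5 + a)
p(d) = 1/(2*d) (p(d) = 1/(d + d) = 1/(2*d))
(V(3) + 4)*p(3) - 36*10 = ((-5 + 3) + 4)*((½)/3) - 36*10 = (-2 + 4)*((½)*(⅓)) - 360 = 2*(⅙) - 360 = ⅓ - 360 = -1079/3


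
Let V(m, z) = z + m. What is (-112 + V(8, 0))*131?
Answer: -13624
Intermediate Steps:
V(m, z) = m + z
(-112 + V(8, 0))*131 = (-112 + (8 + 0))*131 = (-112 + 8)*131 = -104*131 = -13624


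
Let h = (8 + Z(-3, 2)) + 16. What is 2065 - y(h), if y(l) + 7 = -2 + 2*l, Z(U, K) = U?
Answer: 2032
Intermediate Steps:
h = 21 (h = (8 - 3) + 16 = 5 + 16 = 21)
y(l) = -9 + 2*l (y(l) = -7 + (-2 + 2*l) = -9 + 2*l)
2065 - y(h) = 2065 - (-9 + 2*21) = 2065 - (-9 + 42) = 2065 - 1*33 = 2065 - 33 = 2032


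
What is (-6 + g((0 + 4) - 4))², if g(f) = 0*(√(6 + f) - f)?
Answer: 36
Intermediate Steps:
g(f) = 0
(-6 + g((0 + 4) - 4))² = (-6 + 0)² = (-6)² = 36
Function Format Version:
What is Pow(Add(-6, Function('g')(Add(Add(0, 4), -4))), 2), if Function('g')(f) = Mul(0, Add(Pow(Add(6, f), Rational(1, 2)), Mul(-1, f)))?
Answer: 36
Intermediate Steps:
Function('g')(f) = 0
Pow(Add(-6, Function('g')(Add(Add(0, 4), -4))), 2) = Pow(Add(-6, 0), 2) = Pow(-6, 2) = 36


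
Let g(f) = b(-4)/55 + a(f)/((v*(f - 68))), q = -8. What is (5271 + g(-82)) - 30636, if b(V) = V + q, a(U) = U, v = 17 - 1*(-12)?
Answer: -606862394/23925 ≈ -25365.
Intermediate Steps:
v = 29 (v = 17 + 12 = 29)
b(V) = -8 + V (b(V) = V - 8 = -8 + V)
g(f) = -12/55 + f/(-1972 + 29*f) (g(f) = (-8 - 4)/55 + f/((29*(f - 68))) = -12*1/55 + f/((29*(-68 + f))) = -12/55 + f/(-1972 + 29*f))
(5271 + g(-82)) - 30636 = (5271 + (23664 - 293*(-82))/(1595*(-68 - 82))) - 30636 = (5271 + (1/1595)*(23664 + 24026)/(-150)) - 30636 = (5271 + (1/1595)*(-1/150)*47690) - 30636 = (5271 - 4769/23925) - 30636 = 126103906/23925 - 30636 = -606862394/23925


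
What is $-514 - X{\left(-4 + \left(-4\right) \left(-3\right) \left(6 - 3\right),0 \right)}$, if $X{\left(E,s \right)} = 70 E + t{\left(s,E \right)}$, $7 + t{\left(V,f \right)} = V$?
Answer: $-2747$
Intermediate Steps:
$t{\left(V,f \right)} = -7 + V$
$X{\left(E,s \right)} = -7 + s + 70 E$ ($X{\left(E,s \right)} = 70 E + \left(-7 + s\right) = -7 + s + 70 E$)
$-514 - X{\left(-4 + \left(-4\right) \left(-3\right) \left(6 - 3\right),0 \right)} = -514 - \left(-7 + 0 + 70 \left(-4 + \left(-4\right) \left(-3\right) \left(6 - 3\right)\right)\right) = -514 - \left(-7 + 0 + 70 \left(-4 + 12 \cdot 3\right)\right) = -514 - \left(-7 + 0 + 70 \left(-4 + 36\right)\right) = -514 - \left(-7 + 0 + 70 \cdot 32\right) = -514 - \left(-7 + 0 + 2240\right) = -514 - 2233 = -2747$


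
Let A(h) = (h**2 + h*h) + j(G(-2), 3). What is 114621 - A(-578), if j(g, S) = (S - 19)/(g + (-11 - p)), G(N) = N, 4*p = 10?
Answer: -17159989/31 ≈ -5.5355e+5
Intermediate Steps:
p = 5/2 (p = (1/4)*10 = 5/2 ≈ 2.5000)
j(g, S) = (-19 + S)/(-27/2 + g) (j(g, S) = (S - 19)/(g + (-11 - 1*5/2)) = (-19 + S)/(g + (-11 - 5/2)) = (-19 + S)/(g - 27/2) = (-19 + S)/(-27/2 + g))
A(h) = 32/31 + 2*h**2 (A(h) = (h**2 + h*h) + 2*(19 - 1*3)/(27 - 2*(-2)) = (h**2 + h**2) + 2*(19 - 3)/(27 + 4) = 2*h**2 + 2*16/31 = 2*h**2 + 2*(1/31)*16 = 2*h**2 + 32/31 = 32/31 + 2*h**2)
114621 - A(-578) = 114621 - (32/31 + 2*(-578)**2) = 114621 - (32/31 + 2*334084) = 114621 - (32/31 + 668168) = 114621 - 1*20713240/31 = 114621 - 20713240/31 = -17159989/31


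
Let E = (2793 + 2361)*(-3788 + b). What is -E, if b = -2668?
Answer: 33274224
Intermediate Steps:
E = -33274224 (E = (2793 + 2361)*(-3788 - 2668) = 5154*(-6456) = -33274224)
-E = -1*(-33274224) = 33274224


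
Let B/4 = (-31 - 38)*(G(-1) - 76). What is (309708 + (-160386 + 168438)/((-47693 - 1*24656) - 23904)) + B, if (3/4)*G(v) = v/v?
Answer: 31793897896/96253 ≈ 3.3032e+5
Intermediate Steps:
G(v) = 4/3 (G(v) = 4*(v/v)/3 = (4/3)*1 = 4/3)
B = 20608 (B = 4*((-31 - 38)*(4/3 - 76)) = 4*(-69*(-224/3)) = 4*5152 = 20608)
(309708 + (-160386 + 168438)/((-47693 - 1*24656) - 23904)) + B = (309708 + (-160386 + 168438)/((-47693 - 1*24656) - 23904)) + 20608 = (309708 + 8052/((-47693 - 24656) - 23904)) + 20608 = (309708 + 8052/(-72349 - 23904)) + 20608 = (309708 + 8052/(-96253)) + 20608 = (309708 + 8052*(-1/96253)) + 20608 = (309708 - 8052/96253) + 20608 = 29810316072/96253 + 20608 = 31793897896/96253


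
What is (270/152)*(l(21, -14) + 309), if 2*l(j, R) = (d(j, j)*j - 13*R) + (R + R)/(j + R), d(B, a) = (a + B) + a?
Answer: 286065/152 ≈ 1882.0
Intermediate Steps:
d(B, a) = B + 2*a (d(B, a) = (B + a) + a = B + 2*a)
l(j, R) = -13*R/2 + 3*j²/2 + R/(R + j) (l(j, R) = (((j + 2*j)*j - 13*R) + (R + R)/(j + R))/2 = (((3*j)*j - 13*R) + (2*R)/(R + j))/2 = ((3*j² - 13*R) + 2*R/(R + j))/2 = ((-13*R + 3*j²) + 2*R/(R + j))/2 = (-13*R + 3*j² + 2*R/(R + j))/2 = -13*R/2 + 3*j²/2 + R/(R + j))
(270/152)*(l(21, -14) + 309) = (270/152)*((-13*(-14)² + 2*(-14) + 3*21³ - 13*(-14)*21 + 3*(-14)*21²)/(2*(-14 + 21)) + 309) = (270*(1/152))*((½)*(-13*196 - 28 + 3*9261 + 3822 + 3*(-14)*441)/7 + 309) = 135*((½)*(⅐)*(-2548 - 28 + 27783 + 3822 - 18522) + 309)/76 = 135*((½)*(⅐)*10507 + 309)/76 = 135*(1501/2 + 309)/76 = (135/76)*(2119/2) = 286065/152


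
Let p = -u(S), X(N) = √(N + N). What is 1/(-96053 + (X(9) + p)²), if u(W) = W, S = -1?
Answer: -48017/4611264542 - 3*√2/4611264542 ≈ -1.0414e-5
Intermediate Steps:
X(N) = √2*√N (X(N) = √(2*N) = √2*√N)
p = 1 (p = -1*(-1) = 1)
1/(-96053 + (X(9) + p)²) = 1/(-96053 + (√2*√9 + 1)²) = 1/(-96053 + (√2*3 + 1)²) = 1/(-96053 + (3*√2 + 1)²) = 1/(-96053 + (1 + 3*√2)²)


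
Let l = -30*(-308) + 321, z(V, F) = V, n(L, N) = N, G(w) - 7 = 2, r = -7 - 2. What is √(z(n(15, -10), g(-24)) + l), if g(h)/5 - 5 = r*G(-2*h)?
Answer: √9551 ≈ 97.729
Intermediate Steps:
r = -9
G(w) = 9 (G(w) = 7 + 2 = 9)
g(h) = -380 (g(h) = 25 + 5*(-9*9) = 25 + 5*(-81) = 25 - 405 = -380)
l = 9561 (l = 9240 + 321 = 9561)
√(z(n(15, -10), g(-24)) + l) = √(-10 + 9561) = √9551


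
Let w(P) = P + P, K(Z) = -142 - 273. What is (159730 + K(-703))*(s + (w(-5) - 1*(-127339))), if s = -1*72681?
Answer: 8706246120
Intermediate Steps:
K(Z) = -415
w(P) = 2*P
s = -72681
(159730 + K(-703))*(s + (w(-5) - 1*(-127339))) = (159730 - 415)*(-72681 + (2*(-5) - 1*(-127339))) = 159315*(-72681 + (-10 + 127339)) = 159315*(-72681 + 127329) = 159315*54648 = 8706246120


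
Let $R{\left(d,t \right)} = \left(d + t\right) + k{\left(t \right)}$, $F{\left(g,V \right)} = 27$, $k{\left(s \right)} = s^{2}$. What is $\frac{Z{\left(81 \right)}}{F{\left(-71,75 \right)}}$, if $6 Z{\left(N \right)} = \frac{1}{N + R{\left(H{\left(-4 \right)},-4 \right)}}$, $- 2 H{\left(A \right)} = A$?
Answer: $\frac{1}{15390} \approx 6.4977 \cdot 10^{-5}$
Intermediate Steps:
$H{\left(A \right)} = - \frac{A}{2}$
$R{\left(d,t \right)} = d + t + t^{2}$ ($R{\left(d,t \right)} = \left(d + t\right) + t^{2} = d + t + t^{2}$)
$Z{\left(N \right)} = \frac{1}{6 \left(14 + N\right)}$ ($Z{\left(N \right)} = \frac{1}{6 \left(N - \left(2 - 16\right)\right)} = \frac{1}{6 \left(N + \left(2 - 4 + 16\right)\right)} = \frac{1}{6 \left(N + 14\right)} = \frac{1}{6 \left(14 + N\right)}$)
$\frac{Z{\left(81 \right)}}{F{\left(-71,75 \right)}} = \frac{\frac{1}{6} \frac{1}{14 + 81}}{27} = \frac{1}{6 \cdot 95} \cdot \frac{1}{27} = \frac{1}{6} \cdot \frac{1}{95} \cdot \frac{1}{27} = \frac{1}{570} \cdot \frac{1}{27} = \frac{1}{15390}$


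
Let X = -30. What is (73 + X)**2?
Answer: 1849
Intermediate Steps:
(73 + X)**2 = (73 - 30)**2 = 43**2 = 1849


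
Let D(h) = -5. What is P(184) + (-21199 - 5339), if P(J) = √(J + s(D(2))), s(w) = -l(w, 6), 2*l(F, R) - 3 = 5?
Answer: -26538 + 6*√5 ≈ -26525.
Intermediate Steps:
l(F, R) = 4 (l(F, R) = 3/2 + (½)*5 = 3/2 + 5/2 = 4)
s(w) = -4 (s(w) = -1*4 = -4)
P(J) = √(-4 + J) (P(J) = √(J - 4) = √(-4 + J))
P(184) + (-21199 - 5339) = √(-4 + 184) + (-21199 - 5339) = √180 - 26538 = 6*√5 - 26538 = -26538 + 6*√5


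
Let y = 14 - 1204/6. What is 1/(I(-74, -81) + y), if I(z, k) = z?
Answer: -3/782 ≈ -0.0038363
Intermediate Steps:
y = -560/3 (y = 14 - 1204/6 = 14 - 28*43/6 = 14 - 602/3 = -560/3 ≈ -186.67)
1/(I(-74, -81) + y) = 1/(-74 - 560/3) = 1/(-782/3) = -3/782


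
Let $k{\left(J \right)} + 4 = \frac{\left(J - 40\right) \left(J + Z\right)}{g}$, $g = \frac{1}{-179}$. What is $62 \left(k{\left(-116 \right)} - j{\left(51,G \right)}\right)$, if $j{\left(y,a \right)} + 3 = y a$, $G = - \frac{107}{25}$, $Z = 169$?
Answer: $\frac{2294293384}{25} \approx 9.1772 \cdot 10^{7}$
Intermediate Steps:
$g = - \frac{1}{179} \approx -0.0055866$
$G = - \frac{107}{25}$ ($G = \left(-107\right) \frac{1}{25} = - \frac{107}{25} \approx -4.28$)
$k{\left(J \right)} = -4 - 179 \left(-40 + J\right) \left(169 + J\right)$ ($k{\left(J \right)} = -4 + \frac{\left(J - 40\right) \left(J + 169\right)}{- \frac{1}{179}} = -4 + \left(-40 + J\right) \left(169 + J\right) \left(-179\right) = -4 - 179 \left(-40 + J\right) \left(169 + J\right)$)
$j{\left(y,a \right)} = -3 + a y$ ($j{\left(y,a \right)} = -3 + y a = -3 + a y$)
$62 \left(k{\left(-116 \right)} - j{\left(51,G \right)}\right) = 62 \left(\left(1210036 - -2678556 - 179 \left(-116\right)^{2}\right) - \left(-3 - \frac{5457}{25}\right)\right) = 62 \left(\left(1210036 + 2678556 - 2408624\right) - \left(-3 - \frac{5457}{25}\right)\right) = 62 \left(\left(1210036 + 2678556 - 2408624\right) - - \frac{5532}{25}\right) = 62 \left(1479968 + \frac{5532}{25}\right) = 62 \cdot \frac{37004732}{25} = \frac{2294293384}{25}$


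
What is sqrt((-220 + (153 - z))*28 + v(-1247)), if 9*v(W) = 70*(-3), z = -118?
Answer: 7*sqrt(258)/3 ≈ 37.479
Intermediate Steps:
v(W) = -70/3 (v(W) = (70*(-3))/9 = (1/9)*(-210) = -70/3)
sqrt((-220 + (153 - z))*28 + v(-1247)) = sqrt((-220 + (153 - 1*(-118)))*28 - 70/3) = sqrt((-220 + (153 + 118))*28 - 70/3) = sqrt((-220 + 271)*28 - 70/3) = sqrt(51*28 - 70/3) = sqrt(1428 - 70/3) = sqrt(4214/3) = 7*sqrt(258)/3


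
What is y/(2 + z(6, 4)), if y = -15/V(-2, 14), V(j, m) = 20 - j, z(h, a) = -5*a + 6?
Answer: 5/88 ≈ 0.056818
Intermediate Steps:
z(h, a) = 6 - 5*a
y = -15/22 (y = -15/(20 - 1*(-2)) = -15/(20 + 2) = -15/22 ≈ -0.68182)
y/(2 + z(6, 4)) = -15/22/(2 + (6 - 5*4)) = -15/22/(2 + (6 - 20)) = -15/22/(2 - 14) = -15/22/(-12) = -1/12*(-15/22) = 5/88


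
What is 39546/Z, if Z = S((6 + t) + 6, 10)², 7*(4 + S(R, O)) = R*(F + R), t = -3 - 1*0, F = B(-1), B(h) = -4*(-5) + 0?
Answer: 1937754/54289 ≈ 35.693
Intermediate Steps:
B(h) = 20 (B(h) = 20 + 0 = 20)
F = 20
t = -3 (t = -3 + 0 = -3)
S(R, O) = -4 + R*(20 + R)/7 (S(R, O) = -4 + (R*(20 + R))/7 = -4 + R*(20 + R)/7)
Z = 54289/49 (Z = (-4 + ((6 - 3) + 6)²/7 + 20*((6 - 3) + 6)/7)² = (-4 + (3 + 6)²/7 + 20*(3 + 6)/7)² = (-4 + (⅐)*9² + (20/7)*9)² = (-4 + (⅐)*81 + 180/7)² = (-4 + 81/7 + 180/7)² = (233/7)² = 54289/49 ≈ 1107.9)
39546/Z = 39546/(54289/49) = 39546*(49/54289) = 1937754/54289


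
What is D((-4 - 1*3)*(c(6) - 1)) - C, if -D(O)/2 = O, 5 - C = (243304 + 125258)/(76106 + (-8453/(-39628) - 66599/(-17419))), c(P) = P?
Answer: 1223110675339433/17512415384657 ≈ 69.843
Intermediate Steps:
C = 2758401586557/17512415384657 (C = 5 - (243304 + 125258)/(76106 + (-8453/(-39628) - 66599/(-17419))) = 5 - 368562/(76106 + (-8453*(-1/39628) - 66599*(-1/17419))) = 5 - 368562/(76106 + (8453/39628 + 66599/17419)) = 5 - 368562/(76106 + 2786427979/690280132) = 5 - 368562/52537246153971/690280132 = 5 - 368562*690280132/52537246153971 = 5 - 1*84803675336728/17512415384657 = 5 - 84803675336728/17512415384657 = 2758401586557/17512415384657 ≈ 0.15751)
D(O) = -2*O
D((-4 - 1*3)*(c(6) - 1)) - C = -2*(-4 - 1*3)*(6 - 1) - 1*2758401586557/17512415384657 = -2*(-4 - 3)*5 - 2758401586557/17512415384657 = -(-14)*5 - 2758401586557/17512415384657 = -2*(-35) - 2758401586557/17512415384657 = 70 - 2758401586557/17512415384657 = 1223110675339433/17512415384657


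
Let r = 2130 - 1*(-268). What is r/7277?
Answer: 2398/7277 ≈ 0.32953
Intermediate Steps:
r = 2398 (r = 2130 + 268 = 2398)
r/7277 = 2398/7277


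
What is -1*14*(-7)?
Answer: 98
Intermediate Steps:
-1*14*(-7) = -14*(-7) = 98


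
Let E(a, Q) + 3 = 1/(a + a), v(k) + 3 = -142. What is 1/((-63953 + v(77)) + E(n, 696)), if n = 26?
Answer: -52/3333251 ≈ -1.5600e-5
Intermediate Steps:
v(k) = -145 (v(k) = -3 - 142 = -145)
E(a, Q) = -3 + 1/(2*a) (E(a, Q) = -3 + 1/(a + a) = -3 + 1/(2*a))
1/((-63953 + v(77)) + E(n, 696)) = 1/((-63953 - 145) + (-3 + (½)/26)) = 1/(-64098 + (-3 + (½)*(1/26))) = 1/(-64098 + (-3 + 1/52)) = 1/(-64098 - 155/52) = 1/(-3333251/52) = -52/3333251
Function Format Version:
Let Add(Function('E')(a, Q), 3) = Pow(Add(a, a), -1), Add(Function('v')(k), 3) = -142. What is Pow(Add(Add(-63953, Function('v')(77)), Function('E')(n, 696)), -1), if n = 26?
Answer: Rational(-52, 3333251) ≈ -1.5600e-5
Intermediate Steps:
Function('v')(k) = -145 (Function('v')(k) = Add(-3, -142) = -145)
Function('E')(a, Q) = Add(-3, Mul(Rational(1, 2), Pow(a, -1))) (Function('E')(a, Q) = Add(-3, Pow(Add(a, a), -1)) = Add(-3, Pow(Mul(2, a), -1)) = Add(-3, Mul(Rational(1, 2), Pow(a, -1))))
Pow(Add(Add(-63953, Function('v')(77)), Function('E')(n, 696)), -1) = Pow(Add(Add(-63953, -145), Add(-3, Mul(Rational(1, 2), Pow(26, -1)))), -1) = Pow(Add(-64098, Add(-3, Mul(Rational(1, 2), Rational(1, 26)))), -1) = Pow(Add(-64098, Add(-3, Rational(1, 52))), -1) = Pow(Add(-64098, Rational(-155, 52)), -1) = Pow(Rational(-3333251, 52), -1) = Rational(-52, 3333251)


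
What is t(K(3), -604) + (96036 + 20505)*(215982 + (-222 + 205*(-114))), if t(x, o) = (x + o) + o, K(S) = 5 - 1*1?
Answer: 22421321786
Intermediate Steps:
K(S) = 4 (K(S) = 5 - 1 = 4)
t(x, o) = x + 2*o (t(x, o) = (o + x) + o = x + 2*o)
t(K(3), -604) + (96036 + 20505)*(215982 + (-222 + 205*(-114))) = (4 + 2*(-604)) + (96036 + 20505)*(215982 + (-222 + 205*(-114))) = (4 - 1208) + 116541*(215982 + (-222 - 23370)) = -1204 + 116541*(215982 - 23592) = -1204 + 116541*192390 = -1204 + 22421322990 = 22421321786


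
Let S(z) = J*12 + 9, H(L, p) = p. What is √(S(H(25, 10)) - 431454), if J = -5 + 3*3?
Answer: 3*I*√47933 ≈ 656.81*I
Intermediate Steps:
J = 4 (J = -5 + 9 = 4)
S(z) = 57 (S(z) = 4*12 + 9 = 48 + 9 = 57)
√(S(H(25, 10)) - 431454) = √(57 - 431454) = √(-431397) = 3*I*√47933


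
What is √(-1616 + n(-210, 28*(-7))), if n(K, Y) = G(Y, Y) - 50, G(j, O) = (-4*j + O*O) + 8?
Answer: √37542 ≈ 193.76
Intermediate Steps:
G(j, O) = 8 + O² - 4*j (G(j, O) = (-4*j + O²) + 8 = (O² - 4*j) + 8 = 8 + O² - 4*j)
n(K, Y) = -42 + Y² - 4*Y (n(K, Y) = (8 + Y² - 4*Y) - 50 = -42 + Y² - 4*Y)
√(-1616 + n(-210, 28*(-7))) = √(-1616 + (-42 + (28*(-7))² - 112*(-7))) = √(-1616 + (-42 + (-196)² - 4*(-196))) = √(-1616 + (-42 + 38416 + 784)) = √(-1616 + 39158) = √37542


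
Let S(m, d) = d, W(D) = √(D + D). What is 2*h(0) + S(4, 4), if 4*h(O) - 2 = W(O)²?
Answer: 5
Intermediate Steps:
W(D) = √2*√D (W(D) = √(2*D) = √2*√D)
h(O) = ½ + O/2 (h(O) = ½ + (√2*√O)²/4 = ½ + (2*O)/4 = ½ + O/2)
2*h(0) + S(4, 4) = 2*(½ + (½)*0) + 4 = 2*(½ + 0) + 4 = 2*(½) + 4 = 1 + 4 = 5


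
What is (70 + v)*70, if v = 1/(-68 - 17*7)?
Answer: 916230/187 ≈ 4899.6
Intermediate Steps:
v = -1/187 (v = 1/(-68 - 119) = 1/(-187) = -1/187 ≈ -0.0053476)
(70 + v)*70 = (70 - 1/187)*70 = (13089/187)*70 = 916230/187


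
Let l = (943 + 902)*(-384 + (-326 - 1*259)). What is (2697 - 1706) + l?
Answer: -1786814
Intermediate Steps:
l = -1787805 (l = 1845*(-384 + (-326 - 259)) = 1845*(-384 - 585) = 1845*(-969) = -1787805)
(2697 - 1706) + l = (2697 - 1706) - 1787805 = 991 - 1787805 = -1786814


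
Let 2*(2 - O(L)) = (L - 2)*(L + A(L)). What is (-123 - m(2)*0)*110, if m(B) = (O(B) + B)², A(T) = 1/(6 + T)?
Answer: -13530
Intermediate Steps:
O(L) = 2 - (-2 + L)*(L + 1/(6 + L))/2 (O(L) = 2 - (L - 2)*(L + 1/(6 + L))/2 = 2 - (-2 + L)*(L + 1/(6 + L))/2)
m(B) = (B + (26 - B³ - 4*B² + 15*B)/(2*(6 + B)))² (m(B) = ((26 - B³ - 4*B² + 15*B)/(2*(6 + B)) + B)² = (B + (26 - B³ - 4*B² + 15*B)/(2*(6 + B)))²)
(-123 - m(2)*0)*110 = (-123 - (676 + 2⁶ - 160*2³ - 50*2⁴ + 4*2⁵ + 625*2² + 1404*2)/(4*(36 + 2² + 12*2))*0)*110 = (-123 - (676 + 64 - 160*8 - 50*16 + 4*32 + 625*4 + 2808)/(4*(36 + 4 + 24))*0)*110 = (-123 - (676 + 64 - 1280 - 800 + 128 + 2500 + 2808)/(4*64)*0)*110 = (-123 - 4096/(4*64)*0)*110 = (-123 - 1*16*0)*110 = (-123 - 16*0)*110 = (-123 + 0)*110 = -123*110 = -13530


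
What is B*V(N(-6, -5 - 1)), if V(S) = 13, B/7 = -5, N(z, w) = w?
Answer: -455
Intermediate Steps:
B = -35 (B = 7*(-5) = -35)
B*V(N(-6, -5 - 1)) = -35*13 = -455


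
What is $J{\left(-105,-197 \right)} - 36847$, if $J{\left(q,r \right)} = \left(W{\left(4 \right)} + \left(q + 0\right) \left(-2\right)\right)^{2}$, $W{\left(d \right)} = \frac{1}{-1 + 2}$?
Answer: $7674$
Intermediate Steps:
$W{\left(d \right)} = 1$ ($W{\left(d \right)} = 1^{-1} = 1$)
$J{\left(q,r \right)} = \left(1 - 2 q\right)^{2}$ ($J{\left(q,r \right)} = \left(1 + \left(q + 0\right) \left(-2\right)\right)^{2} = \left(1 + q \left(-2\right)\right)^{2} = \left(1 - 2 q\right)^{2}$)
$J{\left(-105,-197 \right)} - 36847 = \left(-1 + 2 \left(-105\right)\right)^{2} - 36847 = \left(-1 - 210\right)^{2} - 36847 = \left(-211\right)^{2} - 36847 = 44521 - 36847 = 7674$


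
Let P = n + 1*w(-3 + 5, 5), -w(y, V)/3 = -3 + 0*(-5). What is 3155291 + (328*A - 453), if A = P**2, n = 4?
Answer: 3210270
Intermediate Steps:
w(y, V) = 9 (w(y, V) = -3*(-3 + 0*(-5)) = -3*(-3 + 0) = -3*(-3) = 9)
P = 13 (P = 4 + 1*9 = 4 + 9 = 13)
A = 169 (A = 13**2 = 169)
3155291 + (328*A - 453) = 3155291 + (328*169 - 453) = 3155291 + (55432 - 453) = 3155291 + 54979 = 3210270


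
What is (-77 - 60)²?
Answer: 18769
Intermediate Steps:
(-77 - 60)² = (-137)² = 18769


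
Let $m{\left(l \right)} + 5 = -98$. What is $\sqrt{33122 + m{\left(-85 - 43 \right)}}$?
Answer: $\sqrt{33019} \approx 181.71$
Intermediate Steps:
$m{\left(l \right)} = -103$ ($m{\left(l \right)} = -5 - 98 = -103$)
$\sqrt{33122 + m{\left(-85 - 43 \right)}} = \sqrt{33122 - 103} = \sqrt{33019}$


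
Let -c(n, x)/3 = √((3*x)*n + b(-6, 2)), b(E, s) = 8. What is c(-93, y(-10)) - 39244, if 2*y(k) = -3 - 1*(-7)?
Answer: -39244 - 15*I*√22 ≈ -39244.0 - 70.356*I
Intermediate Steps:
y(k) = 2 (y(k) = (-3 - 1*(-7))/2 = (-3 + 7)/2 = (½)*4 = 2)
c(n, x) = -3*√(8 + 3*n*x) (c(n, x) = -3*√((3*x)*n + 8) = -3*√(3*n*x + 8) = -3*√(8 + 3*n*x))
c(-93, y(-10)) - 39244 = -3*√(8 + 3*(-93)*2) - 39244 = -3*√(8 - 558) - 39244 = -15*I*√22 - 39244 = -39244 - 15*I*√22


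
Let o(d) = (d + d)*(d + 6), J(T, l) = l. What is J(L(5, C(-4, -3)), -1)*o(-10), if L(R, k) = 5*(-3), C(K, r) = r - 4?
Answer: -80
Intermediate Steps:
C(K, r) = -4 + r
L(R, k) = -15
o(d) = 2*d*(6 + d) (o(d) = (2*d)*(6 + d) = 2*d*(6 + d))
J(L(5, C(-4, -3)), -1)*o(-10) = -2*(-10)*(6 - 10) = -2*(-10)*(-4) = -1*80 = -80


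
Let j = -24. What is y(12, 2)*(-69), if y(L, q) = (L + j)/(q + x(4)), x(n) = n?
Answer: 138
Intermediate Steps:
y(L, q) = (-24 + L)/(4 + q) (y(L, q) = (L - 24)/(q + 4) = (-24 + L)/(4 + q))
y(12, 2)*(-69) = ((-24 + 12)/(4 + 2))*(-69) = (-12/6)*(-69) = ((⅙)*(-12))*(-69) = -2*(-69) = 138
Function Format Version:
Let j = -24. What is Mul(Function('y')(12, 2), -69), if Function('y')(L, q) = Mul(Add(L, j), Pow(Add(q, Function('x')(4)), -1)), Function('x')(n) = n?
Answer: 138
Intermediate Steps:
Function('y')(L, q) = Mul(Pow(Add(4, q), -1), Add(-24, L)) (Function('y')(L, q) = Mul(Add(L, -24), Pow(Add(q, 4), -1)) = Mul(Add(-24, L), Pow(Add(4, q), -1)) = Mul(Pow(Add(4, q), -1), Add(-24, L)))
Mul(Function('y')(12, 2), -69) = Mul(Mul(Pow(Add(4, 2), -1), Add(-24, 12)), -69) = Mul(Mul(Pow(6, -1), -12), -69) = Mul(Mul(Rational(1, 6), -12), -69) = Mul(-2, -69) = 138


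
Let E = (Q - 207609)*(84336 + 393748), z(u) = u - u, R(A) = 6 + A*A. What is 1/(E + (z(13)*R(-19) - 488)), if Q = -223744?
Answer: -1/206222968140 ≈ -4.8491e-12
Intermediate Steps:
R(A) = 6 + A**2
z(u) = 0
E = -206222967652 (E = (-223744 - 207609)*(84336 + 393748) = -431353*478084 = -206222967652)
1/(E + (z(13)*R(-19) - 488)) = 1/(-206222967652 + (0*(6 + (-19)**2) - 488)) = 1/(-206222967652 + (0*(6 + 361) - 488)) = 1/(-206222967652 + (0*367 - 488)) = 1/(-206222967652 + (0 - 488)) = 1/(-206222967652 - 488) = 1/(-206222968140) = -1/206222968140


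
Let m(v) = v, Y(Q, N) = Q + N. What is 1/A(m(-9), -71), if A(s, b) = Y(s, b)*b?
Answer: 1/5680 ≈ 0.00017606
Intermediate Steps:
Y(Q, N) = N + Q
A(s, b) = b*(b + s) (A(s, b) = (b + s)*b = b*(b + s))
1/A(m(-9), -71) = 1/(-71*(-71 - 9)) = 1/(-71*(-80)) = 1/5680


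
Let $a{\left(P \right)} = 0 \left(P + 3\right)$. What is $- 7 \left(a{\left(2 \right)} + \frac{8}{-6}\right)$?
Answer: $\frac{28}{3} \approx 9.3333$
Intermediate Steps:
$a{\left(P \right)} = 0$ ($a{\left(P \right)} = 0 \left(3 + P\right) = 0$)
$- 7 \left(a{\left(2 \right)} + \frac{8}{-6}\right) = - 7 \left(0 + \frac{8}{-6}\right) = - 7 \left(0 + 8 \left(- \frac{1}{6}\right)\right) = - 7 \left(0 - \frac{4}{3}\right) = \left(-7\right) \left(- \frac{4}{3}\right) = \frac{28}{3}$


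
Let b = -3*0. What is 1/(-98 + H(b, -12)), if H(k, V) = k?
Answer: -1/98 ≈ -0.010204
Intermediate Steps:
b = 0
1/(-98 + H(b, -12)) = 1/(-98 + 0) = 1/(-98) = -1/98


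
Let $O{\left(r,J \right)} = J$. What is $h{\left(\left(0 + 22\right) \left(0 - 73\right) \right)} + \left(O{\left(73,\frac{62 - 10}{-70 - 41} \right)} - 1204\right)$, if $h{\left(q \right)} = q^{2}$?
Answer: $\frac{286161500}{111} \approx 2.578 \cdot 10^{6}$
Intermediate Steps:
$h{\left(\left(0 + 22\right) \left(0 - 73\right) \right)} + \left(O{\left(73,\frac{62 - 10}{-70 - 41} \right)} - 1204\right) = \left(\left(0 + 22\right) \left(0 - 73\right)\right)^{2} - \left(1204 - \frac{62 - 10}{-70 - 41}\right) = \left(22 \left(-73\right)\right)^{2} - \left(1204 - \frac{52}{-111}\right) = \left(-1606\right)^{2} + \left(52 \left(- \frac{1}{111}\right) - 1204\right) = 2579236 - \frac{133696}{111} = \frac{286161500}{111}$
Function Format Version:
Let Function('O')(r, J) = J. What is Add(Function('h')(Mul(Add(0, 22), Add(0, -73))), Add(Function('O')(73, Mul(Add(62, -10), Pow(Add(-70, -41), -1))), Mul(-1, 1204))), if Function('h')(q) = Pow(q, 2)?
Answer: Rational(286161500, 111) ≈ 2.5780e+6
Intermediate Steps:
Add(Function('h')(Mul(Add(0, 22), Add(0, -73))), Add(Function('O')(73, Mul(Add(62, -10), Pow(Add(-70, -41), -1))), Mul(-1, 1204))) = Add(Pow(Mul(Add(0, 22), Add(0, -73)), 2), Add(Mul(Add(62, -10), Pow(Add(-70, -41), -1)), Mul(-1, 1204))) = Add(Pow(Mul(22, -73), 2), Add(Mul(52, Pow(-111, -1)), -1204)) = Add(Pow(-1606, 2), Add(Mul(52, Rational(-1, 111)), -1204)) = Add(2579236, Add(Rational(-52, 111), -1204)) = Add(2579236, Rational(-133696, 111)) = Rational(286161500, 111)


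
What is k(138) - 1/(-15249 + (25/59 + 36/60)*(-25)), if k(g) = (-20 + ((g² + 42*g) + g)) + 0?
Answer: 22492174617/901201 ≈ 24958.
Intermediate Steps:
k(g) = -20 + g² + 43*g (k(g) = (-20 + (g² + 43*g)) + 0 = (-20 + g² + 43*g) + 0 = -20 + g² + 43*g)
k(138) - 1/(-15249 + (25/59 + 36/60)*(-25)) = (-20 + 138² + 43*138) - 1/(-15249 + (25/59 + 36/60)*(-25)) = (-20 + 19044 + 5934) - 1/(-15249 + (25*(1/59) + 36*(1/60))*(-25)) = 24958 - 1/(-15249 + (25/59 + ⅗)*(-25)) = 24958 - 1/(-15249 + (302/295)*(-25)) = 24958 - 1/(-15249 - 1510/59) = 24958 - 1/(-901201/59) = 24958 - 1*(-59/901201) = 24958 + 59/901201 = 22492174617/901201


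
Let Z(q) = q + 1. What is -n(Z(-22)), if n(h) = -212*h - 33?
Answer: -4419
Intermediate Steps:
Z(q) = 1 + q
n(h) = -33 - 212*h
-n(Z(-22)) = -(-33 - 212*(1 - 22)) = -(-33 - 212*(-21)) = -(-33 + 4452) = -1*4419 = -4419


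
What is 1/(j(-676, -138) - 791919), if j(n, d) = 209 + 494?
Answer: -1/791216 ≈ -1.2639e-6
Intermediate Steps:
j(n, d) = 703
1/(j(-676, -138) - 791919) = 1/(703 - 791919) = 1/(-791216) = -1/791216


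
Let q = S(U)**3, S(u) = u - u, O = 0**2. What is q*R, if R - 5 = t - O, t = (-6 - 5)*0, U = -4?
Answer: 0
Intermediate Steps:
O = 0
t = 0 (t = -11*0 = 0)
S(u) = 0
R = 5 (R = 5 + (0 - 1*0) = 5 + (0 + 0) = 5 + 0 = 5)
q = 0 (q = 0**3 = 0)
q*R = 0*5 = 0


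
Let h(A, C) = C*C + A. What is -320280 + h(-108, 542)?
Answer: -26624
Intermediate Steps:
h(A, C) = A + C² (h(A, C) = C² + A = A + C²)
-320280 + h(-108, 542) = -320280 + (-108 + 542²) = -320280 + (-108 + 293764) = -320280 + 293656 = -26624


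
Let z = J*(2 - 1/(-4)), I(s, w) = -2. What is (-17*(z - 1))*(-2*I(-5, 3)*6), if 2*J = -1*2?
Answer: 1326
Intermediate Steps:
J = -1 (J = (-1*2)/2 = (½)*(-2) = -1)
z = -9/4 (z = -(2 - 1/(-4)) = -(2 - 1*(-¼)) = -(2 + ¼) = -1*9/4 = -9/4 ≈ -2.2500)
(-17*(z - 1))*(-2*I(-5, 3)*6) = (-17*(-9/4 - 1))*(-2*(-2)*6) = (-17*(-13/4))*(4*6) = (221/4)*24 = 1326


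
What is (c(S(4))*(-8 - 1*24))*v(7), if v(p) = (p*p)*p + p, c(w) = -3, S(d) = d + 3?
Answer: 33600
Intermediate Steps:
S(d) = 3 + d
v(p) = p + p³ (v(p) = p²*p + p = p³ + p = p + p³)
(c(S(4))*(-8 - 1*24))*v(7) = (-3*(-8 - 1*24))*(7 + 7³) = (-3*(-8 - 24))*(7 + 343) = -3*(-32)*350 = 96*350 = 33600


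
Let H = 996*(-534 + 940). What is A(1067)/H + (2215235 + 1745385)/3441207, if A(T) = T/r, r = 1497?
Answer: 114169925829929/99197031342024 ≈ 1.1509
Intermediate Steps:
H = 404376 (H = 996*406 = 404376)
A(T) = T/1497
A(1067)/H + (2215235 + 1745385)/3441207 = ((1/1497)*1067)/404376 + (2215235 + 1745385)/3441207 = (1067/1497)*(1/404376) + 3960620*(1/3441207) = 1067/605350872 + 3960620/3441207 = 114169925829929/99197031342024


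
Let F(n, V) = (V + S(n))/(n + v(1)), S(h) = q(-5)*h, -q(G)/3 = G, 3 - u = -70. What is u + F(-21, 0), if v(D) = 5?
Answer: 1483/16 ≈ 92.688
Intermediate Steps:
u = 73 (u = 3 - 1*(-70) = 3 + 70 = 73)
q(G) = -3*G
S(h) = 15*h (S(h) = (-3*(-5))*h = 15*h)
F(n, V) = (V + 15*n)/(5 + n) (F(n, V) = (V + 15*n)/(n + 5) = (V + 15*n)/(5 + n))
u + F(-21, 0) = 73 + (0 + 15*(-21))/(5 - 21) = 73 + (0 - 315)/(-16) = 73 - 1/16*(-315) = 73 + 315/16 = 1483/16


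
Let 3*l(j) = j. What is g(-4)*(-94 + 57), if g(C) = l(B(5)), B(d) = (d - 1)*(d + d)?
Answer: -1480/3 ≈ -493.33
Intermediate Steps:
B(d) = 2*d*(-1 + d) (B(d) = (-1 + d)*(2*d) = 2*d*(-1 + d))
l(j) = j/3
g(C) = 40/3 (g(C) = (2*5*(-1 + 5))/3 = (2*5*4)/3 = (⅓)*40 = 40/3)
g(-4)*(-94 + 57) = 40*(-94 + 57)/3 = (40/3)*(-37) = -1480/3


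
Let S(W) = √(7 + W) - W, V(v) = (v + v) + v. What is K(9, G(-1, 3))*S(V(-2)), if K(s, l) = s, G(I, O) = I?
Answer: 63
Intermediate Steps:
V(v) = 3*v (V(v) = 2*v + v = 3*v)
K(9, G(-1, 3))*S(V(-2)) = 9*(√(7 + 3*(-2)) - 3*(-2)) = 9*(√(7 - 6) - 1*(-6)) = 9*(√1 + 6) = 9*(1 + 6) = 9*7 = 63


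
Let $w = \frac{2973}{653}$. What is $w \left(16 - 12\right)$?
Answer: $\frac{11892}{653} \approx 18.211$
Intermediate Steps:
$w = \frac{2973}{653}$ ($w = 2973 \cdot \frac{1}{653} = \frac{2973}{653} \approx 4.5528$)
$w \left(16 - 12\right) = \frac{2973 \left(16 - 12\right)}{653} = \frac{2973}{653} \cdot 4 = \frac{11892}{653}$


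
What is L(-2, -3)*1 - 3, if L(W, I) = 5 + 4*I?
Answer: -10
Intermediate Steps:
L(-2, -3)*1 - 3 = (5 + 4*(-3))*1 - 3 = (5 - 12)*1 - 3 = -7*1 - 3 = -7 - 3 = -10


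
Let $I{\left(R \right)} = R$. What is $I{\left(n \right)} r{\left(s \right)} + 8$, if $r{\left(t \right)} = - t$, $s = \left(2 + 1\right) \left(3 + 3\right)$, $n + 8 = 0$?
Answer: $152$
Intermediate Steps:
$n = -8$ ($n = -8 + 0 = -8$)
$s = 18$ ($s = 3 \cdot 6 = 18$)
$I{\left(n \right)} r{\left(s \right)} + 8 = - 8 \left(\left(-1\right) 18\right) + 8 = \left(-8\right) \left(-18\right) + 8 = 144 + 8 = 152$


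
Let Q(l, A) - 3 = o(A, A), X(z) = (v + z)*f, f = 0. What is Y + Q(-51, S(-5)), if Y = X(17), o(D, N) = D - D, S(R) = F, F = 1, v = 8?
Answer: 3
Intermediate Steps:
S(R) = 1
o(D, N) = 0
X(z) = 0 (X(z) = (8 + z)*0 = 0)
Q(l, A) = 3 (Q(l, A) = 3 + 0 = 3)
Y = 0
Y + Q(-51, S(-5)) = 0 + 3 = 3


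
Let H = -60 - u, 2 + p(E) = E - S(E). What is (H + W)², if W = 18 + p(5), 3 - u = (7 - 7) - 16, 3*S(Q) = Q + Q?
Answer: 33856/9 ≈ 3761.8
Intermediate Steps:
S(Q) = 2*Q/3 (S(Q) = (Q + Q)/3 = (2*Q)/3 = 2*Q/3)
u = 19 (u = 3 - ((7 - 7) - 16) = 3 - (0 - 16) = 3 - 1*(-16) = 3 + 16 = 19)
p(E) = -2 + E/3 (p(E) = -2 + (E - 2*E/3) = -2 + E/3)
W = 53/3 (W = 18 + (-2 + (⅓)*5) = 18 + (-2 + 5/3) = 18 - ⅓ = 53/3 ≈ 17.667)
H = -79 (H = -60 - 1*19 = -60 - 19 = -79)
(H + W)² = (-79 + 53/3)² = (-184/3)² = 33856/9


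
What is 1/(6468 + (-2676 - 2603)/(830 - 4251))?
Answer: 3421/22132307 ≈ 0.00015457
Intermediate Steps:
1/(6468 + (-2676 - 2603)/(830 - 4251)) = 1/(6468 - 5279/(-3421)) = 1/(6468 - 5279*(-1/3421)) = 1/(6468 + 5279/3421) = 1/(22132307/3421) = 3421/22132307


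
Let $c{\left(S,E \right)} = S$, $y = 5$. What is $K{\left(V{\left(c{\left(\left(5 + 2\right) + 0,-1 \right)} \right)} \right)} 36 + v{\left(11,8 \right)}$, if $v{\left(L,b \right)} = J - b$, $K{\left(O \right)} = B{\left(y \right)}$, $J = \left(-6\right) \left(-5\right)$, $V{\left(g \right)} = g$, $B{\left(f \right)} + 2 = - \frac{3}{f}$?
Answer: $- \frac{358}{5} \approx -71.6$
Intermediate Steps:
$B{\left(f \right)} = -2 - \frac{3}{f}$
$J = 30$
$K{\left(O \right)} = - \frac{13}{5}$ ($K{\left(O \right)} = -2 - \frac{3}{5} = - \frac{13}{5}$)
$v{\left(L,b \right)} = 30 - b$
$K{\left(V{\left(c{\left(\left(5 + 2\right) + 0,-1 \right)} \right)} \right)} 36 + v{\left(11,8 \right)} = \left(- \frac{13}{5}\right) 36 + \left(30 - 8\right) = - \frac{468}{5} + \left(30 - 8\right) = - \frac{468}{5} + 22 = - \frac{358}{5}$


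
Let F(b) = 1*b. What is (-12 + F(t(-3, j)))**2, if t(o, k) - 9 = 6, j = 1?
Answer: 9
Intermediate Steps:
t(o, k) = 15 (t(o, k) = 9 + 6 = 15)
F(b) = b
(-12 + F(t(-3, j)))**2 = (-12 + 15)**2 = 3**2 = 9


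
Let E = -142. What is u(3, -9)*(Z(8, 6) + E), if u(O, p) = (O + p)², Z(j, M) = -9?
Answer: -5436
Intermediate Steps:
u(3, -9)*(Z(8, 6) + E) = (3 - 9)²*(-9 - 142) = (-6)²*(-151) = 36*(-151) = -5436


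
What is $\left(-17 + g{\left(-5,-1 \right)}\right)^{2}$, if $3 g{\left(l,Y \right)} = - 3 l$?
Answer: $144$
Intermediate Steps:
$g{\left(l,Y \right)} = - l$ ($g{\left(l,Y \right)} = \frac{\left(-3\right) l}{3} = - l$)
$\left(-17 + g{\left(-5,-1 \right)}\right)^{2} = \left(-17 - -5\right)^{2} = \left(-17 + 5\right)^{2} = \left(-12\right)^{2} = 144$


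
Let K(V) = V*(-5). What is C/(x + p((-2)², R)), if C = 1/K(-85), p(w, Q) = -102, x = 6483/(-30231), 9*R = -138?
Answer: -10077/437756375 ≈ -2.3020e-5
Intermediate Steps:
R = -46/3 (R = (⅑)*(-138) = -46/3 ≈ -15.333)
K(V) = -5*V
x = -2161/10077 (x = 6483*(-1/30231) = -2161/10077 ≈ -0.21445)
C = 1/425 (C = 1/(-5*(-85)) = 1/425 ≈ 0.0023529)
C/(x + p((-2)², R)) = 1/(425*(-2161/10077 - 102)) = 1/(425*(-1030015/10077)) = (1/425)*(-10077/1030015) = -10077/437756375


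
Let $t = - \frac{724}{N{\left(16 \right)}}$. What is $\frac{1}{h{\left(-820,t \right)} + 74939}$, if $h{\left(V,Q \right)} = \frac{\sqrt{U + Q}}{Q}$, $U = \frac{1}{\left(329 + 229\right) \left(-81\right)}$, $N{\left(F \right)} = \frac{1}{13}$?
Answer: $\frac{300048146492503968}{22485308050002180261529} + \frac{254124 i \sqrt{26375021774}}{22485308050002180261529} \approx 1.3344 \cdot 10^{-5} + 1.8355 \cdot 10^{-12} i$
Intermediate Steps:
$N{\left(F \right)} = \frac{1}{13}$
$t = -9412$ ($t = - 724 \frac{1}{\frac{1}{13}} = \left(-724\right) 13 = -9412$)
$U = - \frac{1}{45198}$ ($U = \frac{1}{558} \left(- \frac{1}{81}\right) = - \frac{1}{45198} \approx -2.2125 \cdot 10^{-5}$)
$h{\left(V,Q \right)} = \frac{\sqrt{- \frac{1}{45198} + Q}}{Q}$
$\frac{1}{h{\left(-820,t \right)} + 74939} = \frac{1}{\frac{\sqrt{-62 + 2802276 \left(-9412\right)}}{1674 \left(-9412\right)} + 74939} = \frac{1}{\frac{1}{1674} \left(- \frac{1}{9412}\right) \sqrt{-62 - 26375021712} + 74939} = \frac{1}{\frac{1}{1674} \left(- \frac{1}{9412}\right) \sqrt{-26375021774} + 74939} = \frac{1}{\frac{1}{1674} \left(- \frac{1}{9412}\right) i \sqrt{26375021774} + 74939} = \frac{1}{- \frac{i \sqrt{26375021774}}{15755688} + 74939} = \frac{1}{74939 - \frac{i \sqrt{26375021774}}{15755688}}$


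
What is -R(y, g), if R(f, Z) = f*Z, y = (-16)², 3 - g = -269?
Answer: -69632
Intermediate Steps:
g = 272 (g = 3 - 1*(-269) = 3 + 269 = 272)
y = 256
R(f, Z) = Z*f
-R(y, g) = -272*256 = -1*69632 = -69632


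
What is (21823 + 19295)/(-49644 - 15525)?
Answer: -13706/21723 ≈ -0.63094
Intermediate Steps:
(21823 + 19295)/(-49644 - 15525) = 41118/(-65169) = 41118*(-1/65169) = -13706/21723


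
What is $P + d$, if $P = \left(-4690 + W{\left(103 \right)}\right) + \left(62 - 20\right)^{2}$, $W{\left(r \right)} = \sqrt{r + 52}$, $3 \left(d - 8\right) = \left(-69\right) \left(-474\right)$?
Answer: $7984 + \sqrt{155} \approx 7996.5$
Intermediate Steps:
$d = 10910$ ($d = 8 + \frac{\left(-69\right) \left(-474\right)}{3} = 8 + \frac{1}{3} \cdot 32706 = 8 + 10902 = 10910$)
$W{\left(r \right)} = \sqrt{52 + r}$
$P = -2926 + \sqrt{155}$ ($P = \left(-4690 + \sqrt{52 + 103}\right) + \left(62 - 20\right)^{2} = \left(-4690 + \sqrt{155}\right) + 42^{2} = \left(-4690 + \sqrt{155}\right) + 1764 = -2926 + \sqrt{155} \approx -2913.6$)
$P + d = \left(-2926 + \sqrt{155}\right) + 10910 = 7984 + \sqrt{155}$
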